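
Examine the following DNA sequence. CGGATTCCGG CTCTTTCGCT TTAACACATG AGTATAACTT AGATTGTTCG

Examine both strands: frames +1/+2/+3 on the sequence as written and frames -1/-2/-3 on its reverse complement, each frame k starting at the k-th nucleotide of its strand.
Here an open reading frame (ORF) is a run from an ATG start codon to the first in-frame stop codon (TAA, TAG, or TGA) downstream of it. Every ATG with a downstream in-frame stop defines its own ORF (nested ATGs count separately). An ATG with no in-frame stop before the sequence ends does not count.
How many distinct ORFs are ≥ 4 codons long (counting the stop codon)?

1

Reverse complement (5'→3'): CGAACAATCTAAGTTATACTCATGTGTTAAAGCGAAAGAGCCGGAATCCG
Frame +1: CGG ATT CCG GCT CTT TCG CTT TAA CAC ATG AGT ATA ACT TAG ATT GTT — ATG at 28, stop TAG at 40 → 15 nt.
Frame +2: GGA TTC CGG CTC TTT CGC TTT AAC ACA TGA GTA TAA CTT AGA TTG TTC — no ATG→stop ORF.
Frame +3: GAT TCC GGC TCT TTC GCT TTA ACA CAT GAG TAT AAC TTA GAT TGT TCG — no ATG→stop ORF.
Frame -1: CGA ACA ATC TAA GTT ATA CTC ATG TGT TAA AGC GAA AGA GCC GGA ATC — ATG at 22, stop TAA at 28 → 9 nt.
Frame -2: GAA CAA TCT AAG TTA TAC TCA TGT GTT AAA GCG AAA GAG CCG GAA TCC — no ATG→stop ORF.
Frame -3: AAC AAT CTA AGT TAT ACT CAT GTG TTA AAG CGA AAG AGC CGG AAT CCG — no ATG→stop ORF.
ORFs ≥ 4 codons: frame +1 28–42 (5 codons). Count = 1.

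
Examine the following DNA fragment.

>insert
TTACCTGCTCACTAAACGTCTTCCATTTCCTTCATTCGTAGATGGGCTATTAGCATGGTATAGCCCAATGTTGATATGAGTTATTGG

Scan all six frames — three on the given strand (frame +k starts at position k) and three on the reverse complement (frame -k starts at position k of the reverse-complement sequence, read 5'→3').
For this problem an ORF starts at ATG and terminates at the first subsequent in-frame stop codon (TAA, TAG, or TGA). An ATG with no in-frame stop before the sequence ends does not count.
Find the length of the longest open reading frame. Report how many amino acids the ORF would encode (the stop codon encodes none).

14

Reverse complement (5'→3'): CCAATAACTCATATCAACATTGGGCTATACCATGCTAATAGCCCATCTACGAATGAAGGAAATGGAAGACGTTTAGTGAGCAGGTAA
Frame +1: TTA CCT GCT CAC TAA ACG TCT TCC ATT TCC TTC ATT CGT AGA TGG GCT ATT AGC ATG GTA TAG CCC AAT GTT GAT ATG AGT TAT TGG — ATG at 55, stop TAG at 61 → 9 nt.
Frame +2: TAC CTG CTC ACT AAA CGT CTT CCA TTT CCT TCA TTC GTA GAT GGG CTA TTA GCA TGG TAT AGC CCA ATG TTG ATA TGA GTT ATT — ATG at 68, stop TGA at 77 → 12 nt.
Frame +3: ACC TGC TCA CTA AAC GTC TTC CAT TTC CTT CAT TCG TAG ATG GGC TAT TAG CAT GGT ATA GCC CAA TGT TGA TAT GAG TTA TTG — ATG at 42, stop TAG at 51 → 12 nt.
Frame -1: CCA ATA ACT CAT ATC AAC ATT GGG CTA TAC CAT GCT AAT AGC CCA TCT ACG AAT GAA GGA AAT GGA AGA CGT TTA GTG AGC AGG TAA — no ATG→stop ORF.
Frame -2: CAA TAA CTC ATA TCA ACA TTG GGC TAT ACC ATG CTA ATA GCC CAT CTA CGA ATG AAG GAA ATG GAA GAC GTT TAG TGA GCA GGT — ATG at 32, stop TAG at 74 → 45 nt; ATG at 53, stop TAG at 74 → 24 nt; ATG at 62, stop TAG at 74 → 15 nt.
Frame -3: AAT AAC TCA TAT CAA CAT TGG GCT ATA CCA TGC TAA TAG CCC ATC TAC GAA TGA AGG AAA TGG AAG ACG TTT AGT GAG CAG GTA — no ATG→stop ORF.
Longest: frame -2, positions 32–76, 45 nt = 15 codons = 14 aa. → 14 amino acids.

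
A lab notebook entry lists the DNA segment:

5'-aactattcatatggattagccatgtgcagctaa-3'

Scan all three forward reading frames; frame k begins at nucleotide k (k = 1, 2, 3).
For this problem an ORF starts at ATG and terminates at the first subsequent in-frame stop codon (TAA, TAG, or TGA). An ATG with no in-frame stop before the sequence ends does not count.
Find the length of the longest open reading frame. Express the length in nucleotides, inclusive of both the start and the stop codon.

Frame 1: AAC TAT TCA TAT GGA TTA GCC ATG TGC AGC TAA — ATG at 22, stop TAA at 31 → 12 nt.
Frame 2: ACT ATT CAT ATG GAT TAG CCA TGT GCA GCT — ATG at 11, stop TAG at 17 → 9 nt.
Frame 3: CTA TTC ATA TGG ATT AGC CAT GTG CAG CTA — no ATG→stop ORF.
Longest: frame 1, positions 22–33, 12 nt = 4 codons = 3 aa. → 12 nucleotides.

12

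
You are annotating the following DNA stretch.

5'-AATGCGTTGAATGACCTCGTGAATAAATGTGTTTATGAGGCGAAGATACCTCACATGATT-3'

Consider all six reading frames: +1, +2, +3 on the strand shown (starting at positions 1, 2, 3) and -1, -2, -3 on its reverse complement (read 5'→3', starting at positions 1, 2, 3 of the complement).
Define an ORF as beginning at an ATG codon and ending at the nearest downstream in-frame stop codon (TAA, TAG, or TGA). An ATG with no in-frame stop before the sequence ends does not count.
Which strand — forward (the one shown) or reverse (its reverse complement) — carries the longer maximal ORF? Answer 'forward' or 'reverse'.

forward

Reverse complement (5'→3'): AATCATGTGAGGTATCTTCGCCTCATAAACACATTTATTCACGAGGTCATTCAACGCATT
Frame +1: AAT GCG TTG AAT GAC CTC GTG AAT AAA TGT GTT TAT GAG GCG AAG ATA CCT CAC ATG ATT — no ATG→stop ORF.
Frame +2: ATG CGT TGA ATG ACC TCG TGA ATA AAT GTG TTT ATG AGG CGA AGA TAC CTC ACA TGA — ATG at 2, stop TGA at 8 → 9 nt; ATG at 11, stop TGA at 20 → 12 nt; ATG at 35, stop TGA at 56 → 24 nt.
Frame +3: TGC GTT GAA TGA CCT CGT GAA TAA ATG TGT TTA TGA GGC GAA GAT ACC TCA CAT GAT — ATG at 27, stop TGA at 36 → 12 nt.
Frame -1: AAT CAT GTG AGG TAT CTT CGC CTC ATA AAC ACA TTT ATT CAC GAG GTC ATT CAA CGC ATT — no ATG→stop ORF.
Frame -2: ATC ATG TGA GGT ATC TTC GCC TCA TAA ACA CAT TTA TTC ACG AGG TCA TTC AAC GCA — ATG at 5, stop TGA at 8 → 6 nt.
Frame -3: TCA TGT GAG GTA TCT TCG CCT CAT AAA CAC ATT TAT TCA CGA GGT CAT TCA ACG CAT — no ATG→stop ORF.
Forward-strand max 24 nt; reverse-strand max 6 nt. The forward strand has the longer ORF.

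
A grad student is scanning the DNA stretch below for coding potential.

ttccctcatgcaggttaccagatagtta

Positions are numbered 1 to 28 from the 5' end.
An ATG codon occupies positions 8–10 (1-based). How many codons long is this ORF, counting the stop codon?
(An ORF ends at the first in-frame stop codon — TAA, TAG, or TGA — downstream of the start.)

Codons from position 8: ATG (8–10), CAG (11–13), GTT (14–16), ACC (17–19), AGA (20–22), TAG (23–25).
TAG is the first in-frame stop; that's 6 codons including the stop.

6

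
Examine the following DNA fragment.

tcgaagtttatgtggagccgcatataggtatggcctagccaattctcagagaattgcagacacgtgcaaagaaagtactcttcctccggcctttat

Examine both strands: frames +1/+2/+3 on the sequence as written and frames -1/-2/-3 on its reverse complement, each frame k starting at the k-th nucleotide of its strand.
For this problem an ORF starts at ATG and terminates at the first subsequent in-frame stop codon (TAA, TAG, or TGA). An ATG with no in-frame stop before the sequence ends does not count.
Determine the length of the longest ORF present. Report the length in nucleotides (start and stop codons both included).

Reverse complement (5'→3'): ATAAAGGCCGGAGGAAGAGTACTTTCTTTGCACGTGTCTGCAATTCTCTGAGAATTGGCTAGGCCATACCTATATGCGGCTCCACATAAACTTCGA
Frame +1: TCG AAG TTT ATG TGG AGC CGC ATA TAG GTA TGG CCT AGC CAA TTC TCA GAG AAT TGC AGA CAC GTG CAA AGA AAG TAC TCT TCC TCC GGC CTT TAT — ATG at 10, stop TAG at 25 → 18 nt.
Frame +2: CGA AGT TTA TGT GGA GCC GCA TAT AGG TAT GGC CTA GCC AAT TCT CAG AGA ATT GCA GAC ACG TGC AAA GAA AGT ACT CTT CCT CCG GCC TTT — no ATG→stop ORF.
Frame +3: GAA GTT TAT GTG GAG CCG CAT ATA GGT ATG GCC TAG CCA ATT CTC AGA GAA TTG CAG ACA CGT GCA AAG AAA GTA CTC TTC CTC CGG CCT TTA — ATG at 30, stop TAG at 36 → 9 nt.
Frame -1: ATA AAG GCC GGA GGA AGA GTA CTT TCT TTG CAC GTG TCT GCA ATT CTC TGA GAA TTG GCT AGG CCA TAC CTA TAT GCG GCT CCA CAT AAA CTT CGA — no ATG→stop ORF.
Frame -2: TAA AGG CCG GAG GAA GAG TAC TTT CTT TGC ACG TGT CTG CAA TTC TCT GAG AAT TGG CTA GGC CAT ACC TAT ATG CGG CTC CAC ATA AAC TTC — no ATG→stop ORF.
Frame -3: AAA GGC CGG AGG AAG AGT ACT TTC TTT GCA CGT GTC TGC AAT TCT CTG AGA ATT GGC TAG GCC ATA CCT ATA TGC GGC TCC ACA TAA ACT TCG — no ATG→stop ORF.
Longest: frame +1, positions 10–27, 18 nt = 6 codons = 5 aa. → 18 nucleotides.

18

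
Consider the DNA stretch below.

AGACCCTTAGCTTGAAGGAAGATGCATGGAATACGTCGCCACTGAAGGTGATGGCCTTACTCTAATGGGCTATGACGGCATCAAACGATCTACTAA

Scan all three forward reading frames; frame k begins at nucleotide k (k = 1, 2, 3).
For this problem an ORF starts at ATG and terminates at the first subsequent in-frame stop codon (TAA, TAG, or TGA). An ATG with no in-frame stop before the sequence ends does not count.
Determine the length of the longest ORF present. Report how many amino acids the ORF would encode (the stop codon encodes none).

7

Frame 1: AGA CCC TTA GCT TGA AGG AAG ATG CAT GGA ATA CGT CGC CAC TGA AGG TGA TGG CCT TAC TCT AAT GGG CTA TGA CGG CAT CAA ACG ATC TAC TAA — ATG at 22, stop TGA at 43 → 24 nt.
Frame 2: GAC CCT TAG CTT GAA GGA AGA TGC ATG GAA TAC GTC GCC ACT GAA GGT GAT GGC CTT ACT CTA ATG GGC TAT GAC GGC ATC AAA CGA TCT ACT — no ATG→stop ORF.
Frame 3: ACC CTT AGC TTG AAG GAA GAT GCA TGG AAT ACG TCG CCA CTG AAG GTG ATG GCC TTA CTC TAA TGG GCT ATG ACG GCA TCA AAC GAT CTA CTA — ATG at 51, stop TAA at 63 → 15 nt.
Longest: frame 1, positions 22–45, 24 nt = 8 codons = 7 aa. → 7 amino acids.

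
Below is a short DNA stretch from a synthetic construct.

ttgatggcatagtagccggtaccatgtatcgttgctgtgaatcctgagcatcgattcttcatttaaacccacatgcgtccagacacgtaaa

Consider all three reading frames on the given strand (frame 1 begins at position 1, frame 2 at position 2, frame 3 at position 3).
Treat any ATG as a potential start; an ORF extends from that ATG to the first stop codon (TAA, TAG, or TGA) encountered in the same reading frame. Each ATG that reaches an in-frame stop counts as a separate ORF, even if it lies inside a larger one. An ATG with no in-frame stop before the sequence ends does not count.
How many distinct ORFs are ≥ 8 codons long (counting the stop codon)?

1

Frame 1: TTG ATG GCA TAG TAG CCG GTA CCA TGT ATC GTT GCT GTG AAT CCT GAG CAT CGA TTC TTC ATT TAA ACC CAC ATG CGT CCA GAC ACG TAA — ATG at 4, stop TAG at 10 → 9 nt; ATG at 73, stop TAA at 88 → 18 nt.
Frame 2: TGA TGG CAT AGT AGC CGG TAC CAT GTA TCG TTG CTG TGA ATC CTG AGC ATC GAT TCT TCA TTT AAA CCC ACA TGC GTC CAG ACA CGT AAA — no ATG→stop ORF.
Frame 3: GAT GGC ATA GTA GCC GGT ACC ATG TAT CGT TGC TGT GAA TCC TGA GCA TCG ATT CTT CAT TTA AAC CCA CAT GCG TCC AGA CAC GTA — ATG at 24, stop TGA at 45 → 24 nt.
ORFs ≥ 8 codons: frame 3 24–47 (8 codons). Count = 1.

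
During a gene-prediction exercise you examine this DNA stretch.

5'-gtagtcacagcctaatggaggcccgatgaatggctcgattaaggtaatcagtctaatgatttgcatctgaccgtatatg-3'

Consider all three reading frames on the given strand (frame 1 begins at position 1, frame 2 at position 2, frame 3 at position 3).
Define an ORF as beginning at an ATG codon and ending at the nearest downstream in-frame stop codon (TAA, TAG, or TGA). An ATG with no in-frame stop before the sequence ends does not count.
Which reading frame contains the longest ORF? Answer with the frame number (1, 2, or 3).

2

Frame 1: GTA GTC ACA GCC TAA TGG AGG CCC GAT GAA TGG CTC GAT TAA GGT AAT CAG TCT AAT GAT TTG CAT CTG ACC GTA TAT — no ATG→stop ORF.
Frame 2: TAG TCA CAG CCT AAT GGA GGC CCG ATG AAT GGC TCG ATT AAG GTA ATC AGT CTA ATG ATT TGC ATC TGA CCG TAT ATG — ATG at 26, stop TGA at 68 → 45 nt; ATG at 56, stop TGA at 68 → 15 nt.
Frame 3: AGT CAC AGC CTA ATG GAG GCC CGA TGA ATG GCT CGA TTA AGG TAA TCA GTC TAA TGA TTT GCA TCT GAC CGT ATA — ATG at 15, stop TGA at 27 → 15 nt; ATG at 30, stop TAA at 45 → 18 nt.
Longest ORF is 45 nt in frame 2 (positions 26–70).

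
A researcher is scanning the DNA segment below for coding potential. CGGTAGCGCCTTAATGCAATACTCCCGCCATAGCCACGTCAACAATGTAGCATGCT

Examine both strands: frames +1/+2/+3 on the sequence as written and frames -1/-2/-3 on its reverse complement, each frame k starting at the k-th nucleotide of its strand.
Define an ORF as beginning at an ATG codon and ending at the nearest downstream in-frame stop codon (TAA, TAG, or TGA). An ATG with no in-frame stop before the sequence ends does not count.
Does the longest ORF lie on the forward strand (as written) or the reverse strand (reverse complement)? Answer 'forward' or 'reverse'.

Reverse complement (5'→3'): AGCATGCTACATTGTTGACGTGGCTATGGCGGGAGTATTGCATTAAGGCGCTACCG
Frame +1: CGG TAG CGC CTT AAT GCA ATA CTC CCG CCA TAG CCA CGT CAA CAA TGT AGC ATG — no ATG→stop ORF.
Frame +2: GGT AGC GCC TTA ATG CAA TAC TCC CGC CAT AGC CAC GTC AAC AAT GTA GCA TGC — no ATG→stop ORF.
Frame +3: GTA GCG CCT TAA TGC AAT ACT CCC GCC ATA GCC ACG TCA ACA ATG TAG CAT GCT — ATG at 45, stop TAG at 48 → 6 nt.
Frame -1: AGC ATG CTA CAT TGT TGA CGT GGC TAT GGC GGG AGT ATT GCA TTA AGG CGC TAC — ATG at 4, stop TGA at 16 → 15 nt.
Frame -2: GCA TGC TAC ATT GTT GAC GTG GCT ATG GCG GGA GTA TTG CAT TAA GGC GCT ACC — ATG at 26, stop TAA at 44 → 21 nt.
Frame -3: CAT GCT ACA TTG TTG ACG TGG CTA TGG CGG GAG TAT TGC ATT AAG GCG CTA CCG — no ATG→stop ORF.
Forward-strand max 6 nt; reverse-strand max 21 nt. The reverse strand has the longer ORF.

reverse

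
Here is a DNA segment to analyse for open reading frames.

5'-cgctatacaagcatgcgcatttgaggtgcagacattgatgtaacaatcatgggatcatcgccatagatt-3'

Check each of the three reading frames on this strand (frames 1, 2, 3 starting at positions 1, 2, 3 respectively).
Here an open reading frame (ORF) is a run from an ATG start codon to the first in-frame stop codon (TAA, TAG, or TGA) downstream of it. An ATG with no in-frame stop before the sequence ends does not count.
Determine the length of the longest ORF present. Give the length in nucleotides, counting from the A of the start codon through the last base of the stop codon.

Frame 1: CGC TAT ACA AGC ATG CGC ATT TGA GGT GCA GAC ATT GAT GTA ACA ATC ATG GGA TCA TCG CCA TAG ATT — ATG at 13, stop TGA at 22 → 12 nt; ATG at 49, stop TAG at 64 → 18 nt.
Frame 2: GCT ATA CAA GCA TGC GCA TTT GAG GTG CAG ACA TTG ATG TAA CAA TCA TGG GAT CAT CGC CAT AGA — ATG at 38, stop TAA at 41 → 6 nt.
Frame 3: CTA TAC AAG CAT GCG CAT TTG AGG TGC AGA CAT TGA TGT AAC AAT CAT GGG ATC ATC GCC ATA GAT — no ATG→stop ORF.
Longest: frame 1, positions 49–66, 18 nt = 6 codons = 5 aa. → 18 nucleotides.

18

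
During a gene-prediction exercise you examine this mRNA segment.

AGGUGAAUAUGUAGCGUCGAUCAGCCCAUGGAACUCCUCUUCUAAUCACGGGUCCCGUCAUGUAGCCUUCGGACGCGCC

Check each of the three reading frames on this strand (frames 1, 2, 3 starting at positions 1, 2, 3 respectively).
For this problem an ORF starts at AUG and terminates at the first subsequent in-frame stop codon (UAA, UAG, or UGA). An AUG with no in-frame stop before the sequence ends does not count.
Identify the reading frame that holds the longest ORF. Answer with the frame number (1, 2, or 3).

1

Frame 1: AGG UGA AUA UGU AGC GUC GAU CAG CCC AUG GAA CUC CUC UUC UAA UCA CGG GUC CCG UCA UGU AGC CUU CGG ACG CGC — AUG at 28, stop UAA at 43 → 18 nt.
Frame 2: GGU GAA UAU GUA GCG UCG AUC AGC CCA UGG AAC UCC UCU UCU AAU CAC GGG UCC CGU CAU GUA GCC UUC GGA CGC GCC — no AUG→stop ORF.
Frame 3: GUG AAU AUG UAG CGU CGA UCA GCC CAU GGA ACU CCU CUU CUA AUC ACG GGU CCC GUC AUG UAG CCU UCG GAC GCG — AUG at 9, stop UAG at 12 → 6 nt; AUG at 60, stop UAG at 63 → 6 nt.
Longest ORF is 18 nt in frame 1 (positions 28–45).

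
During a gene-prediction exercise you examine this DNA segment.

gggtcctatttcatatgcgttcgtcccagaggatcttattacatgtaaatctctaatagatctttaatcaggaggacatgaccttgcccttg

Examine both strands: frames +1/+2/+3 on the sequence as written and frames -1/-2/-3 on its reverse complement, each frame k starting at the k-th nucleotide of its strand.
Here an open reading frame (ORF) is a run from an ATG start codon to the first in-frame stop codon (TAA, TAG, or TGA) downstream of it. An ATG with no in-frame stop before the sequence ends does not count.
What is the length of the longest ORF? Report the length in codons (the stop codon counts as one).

14

Reverse complement (5'→3'): CAAGGGCAAGGTCATGTCCTCCTGATTAAAGATCTATTAGAGATTTACATGTAATAAGATCCTCTGGGACGAACGCATATGAAATAGGACCC
Frame +1: GGG TCC TAT TTC ATA TGC GTT CGT CCC AGA GGA TCT TAT TAC ATG TAA ATC TCT AAT AGA TCT TTA ATC AGG AGG ACA TGA CCT TGC CCT — ATG at 43, stop TAA at 46 → 6 nt.
Frame +2: GGT CCT ATT TCA TAT GCG TTC GTC CCA GAG GAT CTT ATT ACA TGT AAA TCT CTA ATA GAT CTT TAA TCA GGA GGA CAT GAC CTT GCC CTT — no ATG→stop ORF.
Frame +3: GTC CTA TTT CAT ATG CGT TCG TCC CAG AGG ATC TTA TTA CAT GTA AAT CTC TAA TAG ATC TTT AAT CAG GAG GAC ATG ACC TTG CCC TTG — ATG at 15, stop TAA at 54 → 42 nt.
Frame -1: CAA GGG CAA GGT CAT GTC CTC CTG ATT AAA GAT CTA TTA GAG ATT TAC ATG TAA TAA GAT CCT CTG GGA CGA ACG CAT ATG AAA TAG GAC — ATG at 49, stop TAA at 52 → 6 nt; ATG at 79, stop TAG at 85 → 9 nt.
Frame -2: AAG GGC AAG GTC ATG TCC TCC TGA TTA AAG ATC TAT TAG AGA TTT ACA TGT AAT AAG ATC CTC TGG GAC GAA CGC ATA TGA AAT AGG ACC — ATG at 14, stop TGA at 23 → 12 nt.
Frame -3: AGG GCA AGG TCA TGT CCT CCT GAT TAA AGA TCT ATT AGA GAT TTA CAT GTA ATA AGA TCC TCT GGG ACG AAC GCA TAT GAA ATA GGA CCC — no ATG→stop ORF.
Longest: frame +3, positions 15–56, 42 nt = 14 codons = 13 aa. → 14 codons.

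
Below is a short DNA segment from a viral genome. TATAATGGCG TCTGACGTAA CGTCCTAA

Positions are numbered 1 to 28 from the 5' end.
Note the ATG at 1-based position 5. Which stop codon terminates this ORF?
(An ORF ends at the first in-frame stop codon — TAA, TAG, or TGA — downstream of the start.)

Codons from position 5: ATG (5–7), GCG (8–10), TCT (11–13), GAC (14–16), GTA (17–19), ACG (20–22), TCC (23–25), TAA (26–28).
The first in-frame stop codon is TAA.

TAA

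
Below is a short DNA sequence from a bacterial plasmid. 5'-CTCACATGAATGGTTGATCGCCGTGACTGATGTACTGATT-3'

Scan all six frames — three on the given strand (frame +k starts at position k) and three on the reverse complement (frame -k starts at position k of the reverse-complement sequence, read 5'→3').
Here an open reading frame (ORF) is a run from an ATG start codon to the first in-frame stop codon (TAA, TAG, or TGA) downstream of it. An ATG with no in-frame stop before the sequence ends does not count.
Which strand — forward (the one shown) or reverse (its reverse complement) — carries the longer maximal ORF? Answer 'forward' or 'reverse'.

forward

Reverse complement (5'→3'): AATCAGTACATCAGTCACGGCGATCAACCATTCATGTGAG
Frame +1: CTC ACA TGA ATG GTT GAT CGC CGT GAC TGA TGT ACT GAT — ATG at 10, stop TGA at 28 → 21 nt.
Frame +2: TCA CAT GAA TGG TTG ATC GCC GTG ACT GAT GTA CTG ATT — no ATG→stop ORF.
Frame +3: CAC ATG AAT GGT TGA TCG CCG TGA CTG ATG TAC TGA — ATG at 6, stop TGA at 15 → 12 nt; ATG at 30, stop TGA at 36 → 9 nt.
Frame -1: AAT CAG TAC ATC AGT CAC GGC GAT CAA CCA TTC ATG TGA — ATG at 34, stop TGA at 37 → 6 nt.
Frame -2: ATC AGT ACA TCA GTC ACG GCG ATC AAC CAT TCA TGT GAG — no ATG→stop ORF.
Frame -3: TCA GTA CAT CAG TCA CGG CGA TCA ACC ATT CAT GTG — no ATG→stop ORF.
Forward-strand max 21 nt; reverse-strand max 6 nt. The forward strand has the longer ORF.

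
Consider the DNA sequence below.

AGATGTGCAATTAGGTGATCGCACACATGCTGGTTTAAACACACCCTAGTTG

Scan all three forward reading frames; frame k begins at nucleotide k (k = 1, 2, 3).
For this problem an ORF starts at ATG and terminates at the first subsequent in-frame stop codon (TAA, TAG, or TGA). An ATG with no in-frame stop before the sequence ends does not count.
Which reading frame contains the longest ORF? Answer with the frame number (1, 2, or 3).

3

Frame 1: AGA TGT GCA ATT AGG TGA TCG CAC ACA TGC TGG TTT AAA CAC ACC CTA GTT — no ATG→stop ORF.
Frame 2: GAT GTG CAA TTA GGT GAT CGC ACA CAT GCT GGT TTA AAC ACA CCC TAG TTG — no ATG→stop ORF.
Frame 3: ATG TGC AAT TAG GTG ATC GCA CAC ATG CTG GTT TAA ACA CAC CCT AGT — ATG at 3, stop TAG at 12 → 12 nt; ATG at 27, stop TAA at 36 → 12 nt.
Longest ORF is 12 nt in frame 3 (positions 3–14).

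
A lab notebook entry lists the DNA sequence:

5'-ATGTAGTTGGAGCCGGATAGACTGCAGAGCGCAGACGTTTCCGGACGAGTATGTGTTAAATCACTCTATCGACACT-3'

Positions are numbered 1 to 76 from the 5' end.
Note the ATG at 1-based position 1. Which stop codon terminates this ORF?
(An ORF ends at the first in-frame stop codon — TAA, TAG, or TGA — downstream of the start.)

TAG

Codons from position 1: ATG (1–3), TAG (4–6).
The first in-frame stop codon is TAG.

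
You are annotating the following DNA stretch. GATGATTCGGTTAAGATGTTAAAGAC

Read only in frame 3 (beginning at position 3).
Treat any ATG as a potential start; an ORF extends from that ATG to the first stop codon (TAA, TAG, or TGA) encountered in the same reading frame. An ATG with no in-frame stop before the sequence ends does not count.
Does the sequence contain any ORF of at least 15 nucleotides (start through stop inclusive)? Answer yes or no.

no

Frame 3: TGA TTC GGT TAA GAT GTT AAA GAC — no ATG→stop ORF.
Largest ORF found is 0 nucleotides < 15, so no.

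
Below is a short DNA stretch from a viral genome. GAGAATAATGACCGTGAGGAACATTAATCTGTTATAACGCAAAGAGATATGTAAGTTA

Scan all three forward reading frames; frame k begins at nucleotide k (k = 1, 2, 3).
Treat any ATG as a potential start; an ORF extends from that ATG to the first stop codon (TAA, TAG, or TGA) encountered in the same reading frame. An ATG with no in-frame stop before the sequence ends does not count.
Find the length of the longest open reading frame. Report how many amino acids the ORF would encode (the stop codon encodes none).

9

Frame 1: GAG AAT AAT GAC CGT GAG GAA CAT TAA TCT GTT ATA ACG CAA AGA GAT ATG TAA GTT — ATG at 49, stop TAA at 52 → 6 nt.
Frame 2: AGA ATA ATG ACC GTG AGG AAC ATT AAT CTG TTA TAA CGC AAA GAG ATA TGT AAG TTA — ATG at 8, stop TAA at 35 → 30 nt.
Frame 3: GAA TAA TGA CCG TGA GGA ACA TTA ATC TGT TAT AAC GCA AAG AGA TAT GTA AGT — no ATG→stop ORF.
Longest: frame 2, positions 8–37, 30 nt = 10 codons = 9 aa. → 9 amino acids.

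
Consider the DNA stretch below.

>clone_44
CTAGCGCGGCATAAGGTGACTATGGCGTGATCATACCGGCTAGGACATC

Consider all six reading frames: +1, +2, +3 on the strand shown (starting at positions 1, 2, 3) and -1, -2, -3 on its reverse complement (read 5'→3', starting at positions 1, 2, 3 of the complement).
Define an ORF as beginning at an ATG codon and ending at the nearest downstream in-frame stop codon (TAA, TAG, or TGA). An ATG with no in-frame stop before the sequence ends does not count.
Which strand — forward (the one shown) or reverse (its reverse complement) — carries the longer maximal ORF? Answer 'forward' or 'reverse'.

Reverse complement (5'→3'): GATGTCCTAGCCGGTATGATCACGCCATAGTCACCTTATGCCGCGCTAG
Frame +1: CTA GCG CGG CAT AAG GTG ACT ATG GCG TGA TCA TAC CGG CTA GGA CAT — ATG at 22, stop TGA at 28 → 9 nt.
Frame +2: TAG CGC GGC ATA AGG TGA CTA TGG CGT GAT CAT ACC GGC TAG GAC ATC — no ATG→stop ORF.
Frame +3: AGC GCG GCA TAA GGT GAC TAT GGC GTG ATC ATA CCG GCT AGG ACA — no ATG→stop ORF.
Frame -1: GAT GTC CTA GCC GGT ATG ATC ACG CCA TAG TCA CCT TAT GCC GCG CTA — ATG at 16, stop TAG at 28 → 15 nt.
Frame -2: ATG TCC TAG CCG GTA TGA TCA CGC CAT AGT CAC CTT ATG CCG CGC TAG — ATG at 2, stop TAG at 8 → 9 nt; ATG at 38, stop TAG at 47 → 12 nt.
Frame -3: TGT CCT AGC CGG TAT GAT CAC GCC ATA GTC ACC TTA TGC CGC GCT — no ATG→stop ORF.
Forward-strand max 9 nt; reverse-strand max 15 nt. The reverse strand has the longer ORF.

reverse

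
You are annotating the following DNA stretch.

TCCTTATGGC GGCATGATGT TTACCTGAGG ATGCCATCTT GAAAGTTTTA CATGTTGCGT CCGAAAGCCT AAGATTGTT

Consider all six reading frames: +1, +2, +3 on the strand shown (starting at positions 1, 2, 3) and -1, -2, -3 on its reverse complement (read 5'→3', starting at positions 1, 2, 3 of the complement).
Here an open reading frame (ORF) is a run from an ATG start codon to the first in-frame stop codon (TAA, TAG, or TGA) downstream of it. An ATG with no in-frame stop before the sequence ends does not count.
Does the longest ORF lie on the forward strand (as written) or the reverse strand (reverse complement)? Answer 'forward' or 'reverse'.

forward

Reverse complement (5'→3'): AACAATCTTAGGCTTTCGGACGCAACATGTAAAACTTTCAAGATGGCATCCTCAGGTAAACATCATGCCGCCATAAGGA
Frame +1: TCC TTA TGG CGG CAT GAT GTT TAC CTG AGG ATG CCA TCT TGA AAG TTT TAC ATG TTG CGT CCG AAA GCC TAA GAT TGT — ATG at 31, stop TGA at 40 → 12 nt; ATG at 52, stop TAA at 70 → 21 nt.
Frame +2: CCT TAT GGC GGC ATG ATG TTT ACC TGA GGA TGC CAT CTT GAA AGT TTT ACA TGT TGC GTC CGA AAG CCT AAG ATT GTT — ATG at 14, stop TGA at 26 → 15 nt; ATG at 17, stop TGA at 26 → 12 nt.
Frame +3: CTT ATG GCG GCA TGA TGT TTA CCT GAG GAT GCC ATC TTG AAA GTT TTA CAT GTT GCG TCC GAA AGC CTA AGA TTG — ATG at 6, stop TGA at 15 → 12 nt.
Frame -1: AAC AAT CTT AGG CTT TCG GAC GCA ACA TGT AAA ACT TTC AAG ATG GCA TCC TCA GGT AAA CAT CAT GCC GCC ATA AGG — no ATG→stop ORF.
Frame -2: ACA ATC TTA GGC TTT CGG ACG CAA CAT GTA AAA CTT TCA AGA TGG CAT CCT CAG GTA AAC ATC ATG CCG CCA TAA GGA — ATG at 65, stop TAA at 74 → 12 nt.
Frame -3: CAA TCT TAG GCT TTC GGA CGC AAC ATG TAA AAC TTT CAA GAT GGC ATC CTC AGG TAA ACA TCA TGC CGC CAT AAG — ATG at 27, stop TAA at 30 → 6 nt.
Forward-strand max 21 nt; reverse-strand max 12 nt. The forward strand has the longer ORF.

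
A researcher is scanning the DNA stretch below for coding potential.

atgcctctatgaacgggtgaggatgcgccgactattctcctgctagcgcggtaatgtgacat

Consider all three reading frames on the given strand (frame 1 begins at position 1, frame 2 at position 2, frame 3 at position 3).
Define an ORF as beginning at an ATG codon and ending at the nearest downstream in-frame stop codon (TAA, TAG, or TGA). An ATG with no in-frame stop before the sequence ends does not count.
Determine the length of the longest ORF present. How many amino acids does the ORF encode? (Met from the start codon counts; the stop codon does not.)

Frame 1: ATG CCT CTA TGA ACG GGT GAG GAT GCG CCG ACT ATT CTC CTG CTA GCG CGG TAA TGT GAC — ATG at 1, stop TGA at 10 → 12 nt.
Frame 2: TGC CTC TAT GAA CGG GTG AGG ATG CGC CGA CTA TTC TCC TGC TAG CGC GGT AAT GTG ACA — ATG at 23, stop TAG at 44 → 24 nt.
Frame 3: GCC TCT ATG AAC GGG TGA GGA TGC GCC GAC TAT TCT CCT GCT AGC GCG GTA ATG TGA CAT — ATG at 9, stop TGA at 18 → 12 nt; ATG at 54, stop TGA at 57 → 6 nt.
Longest: frame 2, positions 23–46, 24 nt = 8 codons = 7 aa. → 7 amino acids.

7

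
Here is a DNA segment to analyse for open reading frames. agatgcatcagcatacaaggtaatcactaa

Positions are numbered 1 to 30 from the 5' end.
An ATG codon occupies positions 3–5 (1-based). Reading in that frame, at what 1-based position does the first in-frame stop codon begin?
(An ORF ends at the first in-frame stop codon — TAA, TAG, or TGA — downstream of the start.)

21

Codons from position 3: ATG (3–5), CAT (6–8), CAG (9–11), CAT (12–14), ACA (15–17), AGG (18–20), TAA (21–23).
TAA is a stop codon; it begins at position 21.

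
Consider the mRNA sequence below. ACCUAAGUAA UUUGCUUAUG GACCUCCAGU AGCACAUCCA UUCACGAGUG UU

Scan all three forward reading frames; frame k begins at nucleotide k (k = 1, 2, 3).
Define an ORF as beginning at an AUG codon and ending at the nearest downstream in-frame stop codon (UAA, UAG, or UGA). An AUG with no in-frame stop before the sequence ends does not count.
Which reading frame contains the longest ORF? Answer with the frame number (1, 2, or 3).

Frame 1: ACC UAA GUA AUU UGC UUA UGG ACC UCC AGU AGC ACA UCC AUU CAC GAG UGU — no AUG→stop ORF.
Frame 2: CCU AAG UAA UUU GCU UAU GGA CCU CCA GUA GCA CAU CCA UUC ACG AGU GUU — no AUG→stop ORF.
Frame 3: CUA AGU AAU UUG CUU AUG GAC CUC CAG UAG CAC AUC CAU UCA CGA GUG — AUG at 18, stop UAG at 30 → 15 nt.
Longest ORF is 15 nt in frame 3 (positions 18–32).

3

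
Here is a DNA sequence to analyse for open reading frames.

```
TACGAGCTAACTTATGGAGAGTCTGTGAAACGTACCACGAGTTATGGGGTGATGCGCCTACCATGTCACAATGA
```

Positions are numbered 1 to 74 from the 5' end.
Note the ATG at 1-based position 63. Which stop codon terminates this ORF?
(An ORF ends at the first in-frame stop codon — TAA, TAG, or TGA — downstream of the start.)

Codons from position 63: ATG (63–65), TCA (66–68), CAA (69–71), TGA (72–74).
The first in-frame stop codon is TGA.

TGA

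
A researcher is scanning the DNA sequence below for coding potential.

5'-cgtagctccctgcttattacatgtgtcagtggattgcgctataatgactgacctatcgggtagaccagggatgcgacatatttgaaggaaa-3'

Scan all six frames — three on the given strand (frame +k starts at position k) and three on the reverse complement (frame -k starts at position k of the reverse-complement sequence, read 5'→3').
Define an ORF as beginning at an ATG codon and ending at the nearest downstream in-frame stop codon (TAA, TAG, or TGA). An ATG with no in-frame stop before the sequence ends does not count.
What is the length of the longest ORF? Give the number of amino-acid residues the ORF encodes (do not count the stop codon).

Reverse complement (5'→3'): TTTCCTTCAAATATGTCGCATCCCTGGTCTACCCGATAGGTCAGTCATTATAGCGCAATCCACTGACACATGTAATAAGCAGGGAGCTACG
Frame +1: CGT AGC TCC CTG CTT ATT ACA TGT GTC AGT GGA TTG CGC TAT AAT GAC TGA CCT ATC GGG TAG ACC AGG GAT GCG ACA TAT TTG AAG GAA — no ATG→stop ORF.
Frame +2: GTA GCT CCC TGC TTA TTA CAT GTG TCA GTG GAT TGC GCT ATA ATG ACT GAC CTA TCG GGT AGA CCA GGG ATG CGA CAT ATT TGA AGG AAA — ATG at 44, stop TGA at 83 → 42 nt; ATG at 71, stop TGA at 83 → 15 nt.
Frame +3: TAG CTC CCT GCT TAT TAC ATG TGT CAG TGG ATT GCG CTA TAA TGA CTG ACC TAT CGG GTA GAC CAG GGA TGC GAC ATA TTT GAA GGA — ATG at 21, stop TAA at 42 → 24 nt.
Frame -1: TTT CCT TCA AAT ATG TCG CAT CCC TGG TCT ACC CGA TAG GTC AGT CAT TAT AGC GCA ATC CAC TGA CAC ATG TAA TAA GCA GGG AGC TAC — ATG at 13, stop TAG at 37 → 27 nt; ATG at 70, stop TAA at 73 → 6 nt.
Frame -2: TTC CTT CAA ATA TGT CGC ATC CCT GGT CTA CCC GAT AGG TCA GTC ATT ATA GCG CAA TCC ACT GAC ACA TGT AAT AAG CAG GGA GCT ACG — no ATG→stop ORF.
Frame -3: TCC TTC AAA TAT GTC GCA TCC CTG GTC TAC CCG ATA GGT CAG TCA TTA TAG CGC AAT CCA CTG ACA CAT GTA ATA AGC AGG GAG CTA — no ATG→stop ORF.
Longest: frame +2, positions 44–85, 42 nt = 14 codons = 13 aa. → 13 amino acids.

13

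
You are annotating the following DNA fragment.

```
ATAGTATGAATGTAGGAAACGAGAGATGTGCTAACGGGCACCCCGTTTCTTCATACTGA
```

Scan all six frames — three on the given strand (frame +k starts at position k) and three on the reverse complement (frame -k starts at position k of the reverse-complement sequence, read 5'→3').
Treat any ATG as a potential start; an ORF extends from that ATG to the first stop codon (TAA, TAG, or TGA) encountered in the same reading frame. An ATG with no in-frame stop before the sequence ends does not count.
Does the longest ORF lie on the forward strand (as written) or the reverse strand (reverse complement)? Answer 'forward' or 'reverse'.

forward

Reverse complement (5'→3'): TCAGTATGAAGAAACGGGGTGCCCGTTAGCACATCTCTCGTTTCCTACATTCATACTAT
Frame +1: ATA GTA TGA ATG TAG GAA ACG AGA GAT GTG CTA ACG GGC ACC CCG TTT CTT CAT ACT — ATG at 10, stop TAG at 13 → 6 nt.
Frame +2: TAG TAT GAA TGT AGG AAA CGA GAG ATG TGC TAA CGG GCA CCC CGT TTC TTC ATA CTG — ATG at 26, stop TAA at 32 → 9 nt.
Frame +3: AGT ATG AAT GTA GGA AAC GAG AGA TGT GCT AAC GGG CAC CCC GTT TCT TCA TAC TGA — ATG at 6, stop TGA at 57 → 54 nt.
Frame -1: TCA GTA TGA AGA AAC GGG GTG CCC GTT AGC ACA TCT CTC GTT TCC TAC ATT CAT ACT — no ATG→stop ORF.
Frame -2: CAG TAT GAA GAA ACG GGG TGC CCG TTA GCA CAT CTC TCG TTT CCT ACA TTC ATA CTA — no ATG→stop ORF.
Frame -3: AGT ATG AAG AAA CGG GGT GCC CGT TAG CAC ATC TCT CGT TTC CTA CAT TCA TAC TAT — ATG at 6, stop TAG at 27 → 24 nt.
Forward-strand max 54 nt; reverse-strand max 24 nt. The forward strand has the longer ORF.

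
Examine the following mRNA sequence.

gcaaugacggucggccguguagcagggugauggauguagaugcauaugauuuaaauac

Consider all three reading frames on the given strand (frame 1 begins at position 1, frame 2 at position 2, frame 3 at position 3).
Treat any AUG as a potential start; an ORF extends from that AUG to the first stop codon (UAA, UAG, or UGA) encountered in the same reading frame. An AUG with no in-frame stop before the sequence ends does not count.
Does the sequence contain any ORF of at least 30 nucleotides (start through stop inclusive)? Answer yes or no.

no

Frame 1: GCA AUG ACG GUC GGC CGU GUA GCA GGG UGA UGG AUG UAG AUG CAU AUG AUU UAA AUA — AUG at 4, stop UGA at 28 → 27 nt; AUG at 34, stop UAG at 37 → 6 nt; AUG at 40, stop UAA at 52 → 15 nt; AUG at 46, stop UAA at 52 → 9 nt.
Frame 2: CAA UGA CGG UCG GCC GUG UAG CAG GGU GAU GGA UGU AGA UGC AUA UGA UUU AAA UAC — no AUG→stop ORF.
Frame 3: AAU GAC GGU CGG CCG UGU AGC AGG GUG AUG GAU GUA GAU GCA UAU GAU UUA AAU — no AUG→stop ORF.
Largest ORF found is 27 nucleotides < 30, so no.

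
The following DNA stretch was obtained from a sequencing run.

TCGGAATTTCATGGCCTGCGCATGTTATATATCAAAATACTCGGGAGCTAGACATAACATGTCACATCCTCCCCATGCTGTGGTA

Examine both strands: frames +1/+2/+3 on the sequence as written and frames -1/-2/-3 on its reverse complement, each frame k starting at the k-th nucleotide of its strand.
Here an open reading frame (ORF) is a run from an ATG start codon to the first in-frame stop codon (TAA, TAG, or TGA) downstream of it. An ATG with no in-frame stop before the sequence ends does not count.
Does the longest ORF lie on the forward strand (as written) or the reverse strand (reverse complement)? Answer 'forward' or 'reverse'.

Reverse complement (5'→3'): TACCACAGCATGGGGAGGATGTGACATGTTATGTCTAGCTCCCGAGTATTTTGATATATAACATGCGCAGGCCATGAAATTCCGA
Frame +1: TCG GAA TTT CAT GGC CTG CGC ATG TTA TAT ATC AAA ATA CTC GGG AGC TAG ACA TAA CAT GTC ACA TCC TCC CCA TGC TGT GGT — ATG at 22, stop TAG at 49 → 30 nt.
Frame +2: CGG AAT TTC ATG GCC TGC GCA TGT TAT ATA TCA AAA TAC TCG GGA GCT AGA CAT AAC ATG TCA CAT CCT CCC CAT GCT GTG GTA — no ATG→stop ORF.
Frame +3: GGA ATT TCA TGG CCT GCG CAT GTT ATA TAT CAA AAT ACT CGG GAG CTA GAC ATA ACA TGT CAC ATC CTC CCC ATG CTG TGG — no ATG→stop ORF.
Frame -1: TAC CAC AGC ATG GGG AGG ATG TGA CAT GTT ATG TCT AGC TCC CGA GTA TTT TGA TAT ATA ACA TGC GCA GGC CAT GAA ATT CCG — ATG at 10, stop TGA at 22 → 15 nt; ATG at 19, stop TGA at 22 → 6 nt; ATG at 31, stop TGA at 52 → 24 nt.
Frame -2: ACC ACA GCA TGG GGA GGA TGT GAC ATG TTA TGT CTA GCT CCC GAG TAT TTT GAT ATA TAA CAT GCG CAG GCC ATG AAA TTC CGA — ATG at 26, stop TAA at 59 → 36 nt.
Frame -3: CCA CAG CAT GGG GAG GAT GTG ACA TGT TAT GTC TAG CTC CCG AGT ATT TTG ATA TAT AAC ATG CGC AGG CCA TGA AAT TCC — ATG at 63, stop TGA at 75 → 15 nt.
Forward-strand max 30 nt; reverse-strand max 36 nt. The reverse strand has the longer ORF.

reverse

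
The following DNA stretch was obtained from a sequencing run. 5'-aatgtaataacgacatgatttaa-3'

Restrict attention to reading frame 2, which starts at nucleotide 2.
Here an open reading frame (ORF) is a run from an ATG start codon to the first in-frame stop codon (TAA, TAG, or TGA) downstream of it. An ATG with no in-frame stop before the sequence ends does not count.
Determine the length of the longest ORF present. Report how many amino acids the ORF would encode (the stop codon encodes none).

Frame 2: ATG TAA TAA CGA CAT GAT TTA — ATG at 2, stop TAA at 5 → 6 nt.
Longest: frame 2, positions 2–7, 6 nt = 2 codons = 1 aa. → 1 amino acids.

1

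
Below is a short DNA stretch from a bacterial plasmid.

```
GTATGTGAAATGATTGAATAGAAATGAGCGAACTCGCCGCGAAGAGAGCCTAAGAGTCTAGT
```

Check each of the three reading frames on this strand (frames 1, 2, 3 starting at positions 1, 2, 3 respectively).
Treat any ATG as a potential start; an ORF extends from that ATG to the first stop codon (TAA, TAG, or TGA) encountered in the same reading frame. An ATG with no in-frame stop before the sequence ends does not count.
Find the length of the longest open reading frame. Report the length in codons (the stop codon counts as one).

10

Frame 1: GTA TGT GAA ATG ATT GAA TAG AAA TGA GCG AAC TCG CCG CGA AGA GAG CCT AAG AGT CTA — ATG at 10, stop TAG at 19 → 12 nt.
Frame 2: TAT GTG AAA TGA TTG AAT AGA AAT GAG CGA ACT CGC CGC GAA GAG AGC CTA AGA GTC TAG — no ATG→stop ORF.
Frame 3: ATG TGA AAT GAT TGA ATA GAA ATG AGC GAA CTC GCC GCG AAG AGA GCC TAA GAG TCT AGT — ATG at 3, stop TGA at 6 → 6 nt; ATG at 24, stop TAA at 51 → 30 nt.
Longest: frame 3, positions 24–53, 30 nt = 10 codons = 9 aa. → 10 codons.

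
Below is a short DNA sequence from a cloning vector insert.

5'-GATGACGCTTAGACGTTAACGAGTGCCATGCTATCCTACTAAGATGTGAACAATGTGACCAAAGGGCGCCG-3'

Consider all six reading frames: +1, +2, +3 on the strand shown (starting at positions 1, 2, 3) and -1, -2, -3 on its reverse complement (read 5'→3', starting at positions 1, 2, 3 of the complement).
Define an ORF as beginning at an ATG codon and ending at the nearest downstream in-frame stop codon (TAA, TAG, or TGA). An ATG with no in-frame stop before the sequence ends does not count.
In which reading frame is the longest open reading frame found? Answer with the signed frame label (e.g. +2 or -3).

-1

Reverse complement (5'→3'): CGGCGCCCTTTGGTCACATTGTTCACATCTTAGTAGGATAGCATGGCACTCGTTAACGTCTAAGCGTCATC
Frame +1: GAT GAC GCT TAG ACG TTA ACG AGT GCC ATG CTA TCC TAC TAA GAT GTG AAC AAT GTG ACC AAA GGG CGC — ATG at 28, stop TAA at 40 → 15 nt.
Frame +2: ATG ACG CTT AGA CGT TAA CGA GTG CCA TGC TAT CCT ACT AAG ATG TGA ACA ATG TGA CCA AAG GGC GCC — ATG at 2, stop TAA at 17 → 18 nt; ATG at 44, stop TGA at 47 → 6 nt; ATG at 53, stop TGA at 56 → 6 nt.
Frame +3: TGA CGC TTA GAC GTT AAC GAG TGC CAT GCT ATC CTA CTA AGA TGT GAA CAA TGT GAC CAA AGG GCG CCG — no ATG→stop ORF.
Frame -1: CGG CGC CCT TTG GTC ACA TTG TTC ACA TCT TAG TAG GAT AGC ATG GCA CTC GTT AAC GTC TAA GCG TCA — ATG at 43, stop TAA at 61 → 21 nt.
Frame -2: GGC GCC CTT TGG TCA CAT TGT TCA CAT CTT AGT AGG ATA GCA TGG CAC TCG TTA ACG TCT AAG CGT CAT — no ATG→stop ORF.
Frame -3: GCG CCC TTT GGT CAC ATT GTT CAC ATC TTA GTA GGA TAG CAT GGC ACT CGT TAA CGT CTA AGC GTC ATC — no ATG→stop ORF.
Longest ORF is 21 nt in frame -1 (positions 43–63).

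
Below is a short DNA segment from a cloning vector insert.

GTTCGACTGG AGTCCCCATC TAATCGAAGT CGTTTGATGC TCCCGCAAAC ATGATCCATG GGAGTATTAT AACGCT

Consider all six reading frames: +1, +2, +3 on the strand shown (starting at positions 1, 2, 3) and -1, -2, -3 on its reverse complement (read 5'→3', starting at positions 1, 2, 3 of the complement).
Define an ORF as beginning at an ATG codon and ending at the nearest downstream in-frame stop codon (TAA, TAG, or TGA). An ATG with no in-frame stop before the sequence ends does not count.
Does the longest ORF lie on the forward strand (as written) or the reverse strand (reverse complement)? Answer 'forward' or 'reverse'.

Reverse complement (5'→3'): AGCGTTATAATACTCCCATGGATCATGTTTGCGGGAGCATCAAACGACTTCGATTAGATGGGGACTCCAGTCGAAC
Frame +1: GTT CGA CTG GAG TCC CCA TCT AAT CGA AGT CGT TTG ATG CTC CCG CAA ACA TGA TCC ATG GGA GTA TTA TAA CGC — ATG at 37, stop TGA at 52 → 18 nt; ATG at 58, stop TAA at 70 → 15 nt.
Frame +2: TTC GAC TGG AGT CCC CAT CTA ATC GAA GTC GTT TGA TGC TCC CGC AAA CAT GAT CCA TGG GAG TAT TAT AAC GCT — no ATG→stop ORF.
Frame +3: TCG ACT GGA GTC CCC ATC TAA TCG AAG TCG TTT GAT GCT CCC GCA AAC ATG ATC CAT GGG AGT ATT ATA ACG — no ATG→stop ORF.
Frame -1: AGC GTT ATA ATA CTC CCA TGG ATC ATG TTT GCG GGA GCA TCA AAC GAC TTC GAT TAG ATG GGG ACT CCA GTC GAA — ATG at 25, stop TAG at 55 → 33 nt.
Frame -2: GCG TTA TAA TAC TCC CAT GGA TCA TGT TTG CGG GAG CAT CAA ACG ACT TCG ATT AGA TGG GGA CTC CAG TCG AAC — no ATG→stop ORF.
Frame -3: CGT TAT AAT ACT CCC ATG GAT CAT GTT TGC GGG AGC ATC AAA CGA CTT CGA TTA GAT GGG GAC TCC AGT CGA — no ATG→stop ORF.
Forward-strand max 18 nt; reverse-strand max 33 nt. The reverse strand has the longer ORF.

reverse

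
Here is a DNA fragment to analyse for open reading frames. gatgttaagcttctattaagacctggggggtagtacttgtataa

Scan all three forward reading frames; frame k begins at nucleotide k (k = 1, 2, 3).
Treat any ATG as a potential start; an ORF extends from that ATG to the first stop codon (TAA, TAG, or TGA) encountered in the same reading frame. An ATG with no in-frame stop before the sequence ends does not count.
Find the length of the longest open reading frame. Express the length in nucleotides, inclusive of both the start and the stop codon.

18

Frame 1: GAT GTT AAG CTT CTA TTA AGA CCT GGG GGG TAG TAC TTG TAT — no ATG→stop ORF.
Frame 2: ATG TTA AGC TTC TAT TAA GAC CTG GGG GGT AGT ACT TGT ATA — ATG at 2, stop TAA at 17 → 18 nt.
Frame 3: TGT TAA GCT TCT ATT AAG ACC TGG GGG GTA GTA CTT GTA TAA — no ATG→stop ORF.
Longest: frame 2, positions 2–19, 18 nt = 6 codons = 5 aa. → 18 nucleotides.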